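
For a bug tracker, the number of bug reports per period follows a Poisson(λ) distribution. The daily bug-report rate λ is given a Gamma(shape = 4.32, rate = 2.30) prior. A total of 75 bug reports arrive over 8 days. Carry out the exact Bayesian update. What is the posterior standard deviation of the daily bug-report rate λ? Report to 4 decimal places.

With a Gamma(shape α, rate β) prior, the Poisson likelihood is conjugate: the posterior is Gamma(α + ΣXᵢ, β + n).
Posterior: Gamma(α+S, β+n) = Gamma(4.32+75, 2.30+8) = Gamma(79.32, 10.30).
SD = √α/β = √79.32/10.30 = 0.8647.

0.8647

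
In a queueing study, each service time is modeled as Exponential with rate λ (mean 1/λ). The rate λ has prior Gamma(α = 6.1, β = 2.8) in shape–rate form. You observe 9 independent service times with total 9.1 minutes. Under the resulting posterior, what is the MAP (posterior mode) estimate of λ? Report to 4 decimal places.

With a Gamma(shape α, rate β) prior on the exponential rate λ, the posterior after n observations with total T = Σxᵢ is Gamma(α+n, β+T).
Posterior: Gamma(6.1+9, 2.8+9.1) = Gamma(15.1, 11.9).
Mode = (α−1)/β = 1.1849.

1.1849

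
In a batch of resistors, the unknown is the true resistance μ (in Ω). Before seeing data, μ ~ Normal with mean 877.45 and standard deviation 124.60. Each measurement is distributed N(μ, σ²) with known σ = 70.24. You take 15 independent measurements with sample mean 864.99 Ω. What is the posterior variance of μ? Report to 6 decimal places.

For Normal data with known variance σ², a Normal(μ₀, σ₀²) prior on μ is conjugate. Posterior precision = 1/σ₀² + n/σ²; posterior mean is the precision-weighted average of μ₀ and x̄.
σ₀² = 124.60² = 15525.16, σ² = 70.24² = 4933.6576; σ² + n·σ₀² = 4933.6576 + 15·15525.16 = 237811.0576.
Posterior precision = 1/σ₀² + n/σ² = 1/15525.16 + 15/4933.6576 = (σ² + n·σ₀²)/(σ₀²σ²) = 237811.0576/(15525.16·4933.6576); posterior variance σₙ² = σ₀²σ²/(σ² + n·σ₀²) = 15525.16·4933.6576/237811.0576 = 322.086889.

322.086889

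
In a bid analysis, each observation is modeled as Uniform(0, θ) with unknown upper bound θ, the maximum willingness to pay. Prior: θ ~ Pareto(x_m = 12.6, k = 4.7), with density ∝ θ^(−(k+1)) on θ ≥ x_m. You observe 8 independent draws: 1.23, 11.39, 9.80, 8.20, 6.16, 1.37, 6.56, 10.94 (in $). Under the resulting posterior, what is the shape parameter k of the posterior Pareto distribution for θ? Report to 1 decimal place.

12.7

A Pareto(scale x_m, shape k) prior on the upper bound θ of Uniform(0, θ) is conjugate: posterior is Pareto(max(x_m, max xᵢ), k + n).
Sample maximum = 11.39; prior scale x_m = 12.6 → posterior scale = max = 12.60.
Posterior shape = 4.7 + 8 = 12.7.
Posterior shape k = 12.7.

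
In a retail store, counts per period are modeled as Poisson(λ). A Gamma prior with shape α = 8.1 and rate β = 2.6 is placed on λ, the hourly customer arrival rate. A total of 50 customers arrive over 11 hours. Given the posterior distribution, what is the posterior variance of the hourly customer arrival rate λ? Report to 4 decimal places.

0.3141

With a Gamma(shape α, rate β) prior, the Poisson likelihood is conjugate: the posterior is Gamma(α + ΣXᵢ, β + n).
Posterior: Gamma(α+S, β+n) = Gamma(8.1+50, 2.6+11) = Gamma(58.1, 13.6).
Var = α/β² = 58.1/13.6² = 0.3141.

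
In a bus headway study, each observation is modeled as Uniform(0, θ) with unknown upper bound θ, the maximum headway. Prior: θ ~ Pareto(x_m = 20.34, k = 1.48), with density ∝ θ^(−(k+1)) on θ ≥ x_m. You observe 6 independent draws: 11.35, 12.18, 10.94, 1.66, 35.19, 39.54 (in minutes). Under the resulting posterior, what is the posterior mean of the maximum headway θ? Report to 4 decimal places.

A Pareto(scale x_m, shape k) prior on the upper bound θ of Uniform(0, θ) is conjugate: posterior is Pareto(max(x_m, max xᵢ), k + n).
Sample maximum = 39.54; prior scale x_m = 20.34 → posterior scale = max = 39.54.
Posterior shape = 1.48 + 6 = 7.48.
E[θ|data] = k·x_m/(k−1) = 7.48·39.54/6.48 = 45.6419.

45.6419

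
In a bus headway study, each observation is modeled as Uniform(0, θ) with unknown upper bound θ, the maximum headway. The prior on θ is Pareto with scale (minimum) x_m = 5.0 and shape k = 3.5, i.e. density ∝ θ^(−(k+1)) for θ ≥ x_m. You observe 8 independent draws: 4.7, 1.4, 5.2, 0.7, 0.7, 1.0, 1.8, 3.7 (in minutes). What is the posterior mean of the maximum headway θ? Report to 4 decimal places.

5.6952

A Pareto(scale x_m, shape k) prior on the upper bound θ of Uniform(0, θ) is conjugate: posterior is Pareto(max(x_m, max xᵢ), k + n).
Sample maximum = 5.2; prior scale x_m = 5.0 → posterior scale = max = 5.2.
Posterior shape = 3.5 + 8 = 11.5.
E[θ|data] = k·x_m/(k−1) = 11.5·5.2/10.5 = 5.6952.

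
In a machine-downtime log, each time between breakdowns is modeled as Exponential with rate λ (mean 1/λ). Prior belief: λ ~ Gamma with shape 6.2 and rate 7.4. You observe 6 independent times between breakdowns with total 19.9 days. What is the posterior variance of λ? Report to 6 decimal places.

0.016369

With a Gamma(shape α, rate β) prior on the exponential rate λ, the posterior after n observations with total T = Σxᵢ is Gamma(α+n, β+T).
Posterior: Gamma(6.2+6, 7.4+19.9) = Gamma(12.2, 27.3).
Var = α/β² = 0.016369.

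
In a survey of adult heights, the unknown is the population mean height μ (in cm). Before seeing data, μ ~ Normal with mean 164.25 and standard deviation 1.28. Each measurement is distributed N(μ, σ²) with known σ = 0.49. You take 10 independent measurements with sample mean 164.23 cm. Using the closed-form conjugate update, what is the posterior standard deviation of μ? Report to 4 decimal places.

For Normal data with known variance σ², a Normal(μ₀, σ₀²) prior on μ is conjugate. Posterior precision = 1/σ₀² + n/σ²; posterior mean is the precision-weighted average of μ₀ and x̄.
σ₀² = 1.28² = 1.6384, σ² = 0.49² = 0.2401; σ² + n·σ₀² = 0.2401 + 10·1.6384 = 16.6241.
Posterior precision = 1/σ₀² + n/σ² = 1/1.6384 + 10/0.2401 = (σ² + n·σ₀²)/(σ₀²σ²) = 16.6241/(1.6384·0.2401); posterior variance σₙ² = σ₀²σ²/(σ² + n·σ₀²) = 1.6384·0.2401/16.6241 = 0.023663.
Posterior SD = √σₙ² = √(1.6384·0.2401/16.6241) = 0.1538.

0.1538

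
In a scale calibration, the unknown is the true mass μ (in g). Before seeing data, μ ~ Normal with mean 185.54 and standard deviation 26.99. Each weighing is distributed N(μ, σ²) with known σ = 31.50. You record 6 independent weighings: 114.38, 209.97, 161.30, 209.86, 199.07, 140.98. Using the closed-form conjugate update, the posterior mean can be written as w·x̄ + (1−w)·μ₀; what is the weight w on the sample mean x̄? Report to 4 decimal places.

0.8150

For Normal data with known variance σ², a Normal(μ₀, σ₀²) prior on μ is conjugate. Posterior precision = 1/σ₀² + n/σ²; posterior mean is the precision-weighted average of μ₀ and x̄.
σ₀² = 26.99² = 728.4601, σ² = 31.50² = 992.25. Prior precision 1/σ₀² = 1/728.4601; data precision n/σ² = 6/992.25.
w = (n/σ²)/(1/σ₀² + n/σ²) = n·σ₀²/(σ² + n·σ₀²) = 6·728.4601/(992.25 + 6·728.4601) = 4370.7606/5363.0106 = 0.8150.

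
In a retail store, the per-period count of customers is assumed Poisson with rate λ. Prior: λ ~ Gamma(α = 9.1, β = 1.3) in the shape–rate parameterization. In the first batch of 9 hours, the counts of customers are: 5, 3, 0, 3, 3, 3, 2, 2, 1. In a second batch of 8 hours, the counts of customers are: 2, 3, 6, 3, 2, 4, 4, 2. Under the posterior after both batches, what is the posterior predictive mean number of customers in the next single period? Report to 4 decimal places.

3.1202

With a Gamma(shape α, rate β) prior, the Poisson likelihood is conjugate: the posterior is Gamma(α + ΣXᵢ, β + n).
Batch 1: sum of counts S = 22 over n = 9 hours.
After batch 1: Gamma(α+S, β+n) = Gamma(9.1+22, 1.3+9) = Gamma(31.1, 10.3).
Batch 2: sum of counts S = 26 over n = 8 hours.
After batch 2: Gamma(α+S, β+n) = Gamma(31.1+26, 10.3+8) = Gamma(57.1, 18.3).
The predictive distribution for one future period is NegBinom with mean α/β = 3.1202.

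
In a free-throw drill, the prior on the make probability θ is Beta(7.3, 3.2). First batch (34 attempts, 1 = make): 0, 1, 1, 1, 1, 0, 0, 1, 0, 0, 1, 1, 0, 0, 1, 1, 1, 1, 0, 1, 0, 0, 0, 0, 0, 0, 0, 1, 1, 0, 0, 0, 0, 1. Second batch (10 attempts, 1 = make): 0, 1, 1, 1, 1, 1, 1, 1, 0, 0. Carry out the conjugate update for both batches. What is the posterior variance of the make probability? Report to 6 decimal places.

0.004479

The Beta prior is conjugate to a Binomial/Bernoulli likelihood; the update adds successes to α and failures to β.
After batch 1: Beta(7.3+15, 3.2+19) = Beta(22.3, 22.2).
After batch 2: Beta(22.3+7, 22.2+3) = Beta(29.3, 25.2).
Var = αβ/((α+β)²(α+β+1)) = 29.3·25.2/(54.5²·55.5) = 0.004479.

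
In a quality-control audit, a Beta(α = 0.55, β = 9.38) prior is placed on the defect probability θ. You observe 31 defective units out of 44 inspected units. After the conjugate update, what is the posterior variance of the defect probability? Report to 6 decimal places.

The Beta prior is conjugate to a Binomial/Bernoulli likelihood; the update adds successes to α and failures to β.
Posterior: Beta(α+k, β+n−k) = Beta(0.55+31, 9.38+13) = Beta(31.55, 22.38).
Var = αβ/((α+β)²(α+β+1)) = 31.55·22.38/(53.93²·54.93) = 0.004420.

0.004420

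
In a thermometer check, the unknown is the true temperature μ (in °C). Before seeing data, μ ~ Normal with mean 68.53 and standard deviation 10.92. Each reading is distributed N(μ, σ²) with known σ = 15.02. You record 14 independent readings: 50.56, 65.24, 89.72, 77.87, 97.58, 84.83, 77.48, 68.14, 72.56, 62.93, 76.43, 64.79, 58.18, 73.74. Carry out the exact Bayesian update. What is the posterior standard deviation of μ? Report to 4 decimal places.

For Normal data with known variance σ², a Normal(μ₀, σ₀²) prior on μ is conjugate. Posterior precision = 1/σ₀² + n/σ²; posterior mean is the precision-weighted average of μ₀ and x̄.
σ₀² = 10.92² = 119.2464, σ² = 15.02² = 225.6004; σ² + n·σ₀² = 225.6004 + 14·119.2464 = 1895.05.
Posterior precision = 1/σ₀² + n/σ² = 1/119.2464 + 14/225.6004 = (σ² + n·σ₀²)/(σ₀²σ²) = 1895.05/(119.2464·225.6004); posterior variance σₙ² = σ₀²σ²/(σ² + n·σ₀²) = 119.2464·225.6004/1895.05 = 14.195950.
Posterior SD = √σₙ² = √(119.2464·225.6004/1895.05) = 3.7678.

3.7678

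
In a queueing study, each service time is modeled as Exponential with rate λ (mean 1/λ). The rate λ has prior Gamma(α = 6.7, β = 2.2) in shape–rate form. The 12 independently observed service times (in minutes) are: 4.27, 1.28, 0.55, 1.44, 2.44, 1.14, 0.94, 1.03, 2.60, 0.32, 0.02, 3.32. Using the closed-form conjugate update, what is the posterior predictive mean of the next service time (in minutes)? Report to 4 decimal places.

With a Gamma(shape α, rate β) prior on the exponential rate λ, the posterior after n observations with total T = Σxᵢ is Gamma(α+n, β+T).
Sum of observations T = 19.35 minutes; n = 12.
Posterior: Gamma(6.7+12, 2.2+19.35) = Gamma(18.7, 21.55).
The predictive distribution for the next observation is Lomax; its mean is β/(α−1) = 21.55/17.7 = 1.2175.

1.2175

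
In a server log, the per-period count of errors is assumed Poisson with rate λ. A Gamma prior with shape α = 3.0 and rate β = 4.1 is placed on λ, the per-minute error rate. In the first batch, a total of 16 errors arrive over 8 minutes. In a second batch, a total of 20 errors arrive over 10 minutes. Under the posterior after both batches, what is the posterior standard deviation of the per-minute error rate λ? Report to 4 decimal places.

With a Gamma(shape α, rate β) prior, the Poisson likelihood is conjugate: the posterior is Gamma(α + ΣXᵢ, β + n).
After batch 1: Gamma(α+S, β+n) = Gamma(3.0+16, 4.1+8) = Gamma(19.0, 12.1).
After batch 2: Gamma(α+S, β+n) = Gamma(19.0+20, 12.1+10) = Gamma(39.0, 22.1).
SD = √α/β = √39.0/22.1 = 0.2826.

0.2826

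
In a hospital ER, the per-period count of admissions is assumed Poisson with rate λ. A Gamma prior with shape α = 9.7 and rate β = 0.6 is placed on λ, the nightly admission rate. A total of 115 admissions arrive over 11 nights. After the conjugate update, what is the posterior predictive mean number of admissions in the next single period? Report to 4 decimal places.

With a Gamma(shape α, rate β) prior, the Poisson likelihood is conjugate: the posterior is Gamma(α + ΣXᵢ, β + n).
Posterior: Gamma(α+S, β+n) = Gamma(9.7+115, 0.6+11) = Gamma(124.7, 11.6).
The predictive distribution for one future period is NegBinom with mean α/β = 10.7500.

10.7500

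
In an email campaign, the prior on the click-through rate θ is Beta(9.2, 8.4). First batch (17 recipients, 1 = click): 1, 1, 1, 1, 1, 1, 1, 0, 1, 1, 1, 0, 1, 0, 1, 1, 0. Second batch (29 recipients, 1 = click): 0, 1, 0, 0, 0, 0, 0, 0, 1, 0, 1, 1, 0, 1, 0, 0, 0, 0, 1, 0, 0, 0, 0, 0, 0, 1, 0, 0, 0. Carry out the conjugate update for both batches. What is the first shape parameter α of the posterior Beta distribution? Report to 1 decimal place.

The Beta prior is conjugate to a Binomial/Bernoulli likelihood; the update adds successes to α and failures to β.
After batch 1: Beta(9.2+13, 8.4+4) = Beta(22.2, 12.4).
After batch 2: Beta(22.2+7, 12.4+22) = Beta(29.2, 34.4).
Posterior α = 29.2.

29.2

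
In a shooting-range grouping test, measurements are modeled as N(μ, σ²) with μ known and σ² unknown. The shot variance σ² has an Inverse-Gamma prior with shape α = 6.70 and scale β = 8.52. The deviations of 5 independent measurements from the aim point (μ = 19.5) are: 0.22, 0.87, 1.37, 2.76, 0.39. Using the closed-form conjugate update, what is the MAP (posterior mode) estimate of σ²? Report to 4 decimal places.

With known mean μ and an Inverse-Gamma(α, β) prior on σ², the Normal likelihood is conjugate: posterior is Inv-Gamma(α + n/2, β + Σ(xᵢ−μ)²/2).
Σ(xᵢ−μ)² = (0.22)² + (0.87)² + (1.37)² + (2.76)² + (0.39)² = 10.4519.
Posterior: Inv-Gamma(6.70 + 5/2, 8.52 + 10.4519/2) = Inv-Gamma(9.20, 13.74595).
Mode = β/(α+1) = 13.74595/10.20 = 1.3476.

1.3476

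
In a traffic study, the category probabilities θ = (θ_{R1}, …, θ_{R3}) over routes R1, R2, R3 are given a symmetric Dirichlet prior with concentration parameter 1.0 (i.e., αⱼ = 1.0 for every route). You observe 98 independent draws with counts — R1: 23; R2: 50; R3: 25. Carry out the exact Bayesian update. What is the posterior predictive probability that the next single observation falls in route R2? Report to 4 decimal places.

The Dirichlet prior is conjugate to the Multinomial likelihood: each posterior αⱼ = prior αⱼ + observed count nⱼ.
Posterior concentration: (24.0, 51.0, 26.0), total = 101.0.
P(next = R2 | data) = α_{R2}/Σα = 0.5050.

0.5050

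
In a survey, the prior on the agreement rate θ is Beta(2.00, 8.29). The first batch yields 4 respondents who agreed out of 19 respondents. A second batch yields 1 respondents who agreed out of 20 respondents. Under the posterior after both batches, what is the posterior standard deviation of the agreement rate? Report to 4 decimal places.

The Beta prior is conjugate to a Binomial/Bernoulli likelihood; the update adds successes to α and failures to β.
After batch 1: Beta(2.00+4, 8.29+15) = Beta(6.00, 23.29).
After batch 2: Beta(6.00+1, 23.29+19) = Beta(7.00, 42.29).
Var = αβ/((α+β)²(α+β+1)) = 7.00·42.29/(49.29²·50.29) = 0.00242291; SD = √0.00242291 = 0.0492.

0.0492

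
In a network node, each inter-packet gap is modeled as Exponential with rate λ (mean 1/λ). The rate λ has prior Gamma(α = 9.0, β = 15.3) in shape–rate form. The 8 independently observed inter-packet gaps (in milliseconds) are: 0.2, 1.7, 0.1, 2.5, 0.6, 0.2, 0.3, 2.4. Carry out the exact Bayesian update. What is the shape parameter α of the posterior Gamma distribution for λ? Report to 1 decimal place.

17.0

With a Gamma(shape α, rate β) prior on the exponential rate λ, the posterior after n observations with total T = Σxᵢ is Gamma(α+n, β+T).
Sum of observations T = 8.0 milliseconds; n = 8.
Posterior: Gamma(9.0+8, 15.3+8.0) = Gamma(17.0, 23.3).
Posterior α = 17.0.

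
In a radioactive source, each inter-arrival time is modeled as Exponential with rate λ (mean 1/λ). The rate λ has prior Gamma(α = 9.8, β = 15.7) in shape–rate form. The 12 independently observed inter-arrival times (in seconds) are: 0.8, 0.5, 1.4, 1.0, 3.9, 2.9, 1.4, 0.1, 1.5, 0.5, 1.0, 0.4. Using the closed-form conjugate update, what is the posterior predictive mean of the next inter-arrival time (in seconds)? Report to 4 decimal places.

1.4952

With a Gamma(shape α, rate β) prior on the exponential rate λ, the posterior after n observations with total T = Σxᵢ is Gamma(α+n, β+T).
Sum of observations T = 15.4 seconds; n = 12.
Posterior: Gamma(9.8+12, 15.7+15.4) = Gamma(21.8, 31.1).
The predictive distribution for the next observation is Lomax; its mean is β/(α−1) = 31.1/20.8 = 1.4952.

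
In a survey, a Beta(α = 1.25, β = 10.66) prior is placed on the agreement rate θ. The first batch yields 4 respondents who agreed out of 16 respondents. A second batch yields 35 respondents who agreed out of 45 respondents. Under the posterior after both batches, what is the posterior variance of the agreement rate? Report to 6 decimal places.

The Beta prior is conjugate to a Binomial/Bernoulli likelihood; the update adds successes to α and failures to β.
After batch 1: Beta(1.25+4, 10.66+12) = Beta(5.25, 22.66).
After batch 2: Beta(5.25+35, 22.66+10) = Beta(40.25, 32.66).
Var = αβ/((α+β)²(α+β+1)) = 40.25·32.66/(72.91²·73.91) = 0.003346.

0.003346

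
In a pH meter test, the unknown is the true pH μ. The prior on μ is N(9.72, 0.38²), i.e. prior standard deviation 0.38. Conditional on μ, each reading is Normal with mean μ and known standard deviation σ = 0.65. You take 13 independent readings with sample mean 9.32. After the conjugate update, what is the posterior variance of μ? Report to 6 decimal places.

For Normal data with known variance σ², a Normal(μ₀, σ₀²) prior on μ is conjugate. Posterior precision = 1/σ₀² + n/σ²; posterior mean is the precision-weighted average of μ₀ and x̄.
σ₀² = 0.38² = 0.1444, σ² = 0.65² = 0.4225; σ² + n·σ₀² = 0.4225 + 13·0.1444 = 2.2997.
Posterior precision = 1/σ₀² + n/σ² = 1/0.1444 + 13/0.4225 = (σ² + n·σ₀²)/(σ₀²σ²) = 2.2997/(0.1444·0.4225); posterior variance σₙ² = σ₀²σ²/(σ² + n·σ₀²) = 0.1444·0.4225/2.2997 = 0.026529.

0.026529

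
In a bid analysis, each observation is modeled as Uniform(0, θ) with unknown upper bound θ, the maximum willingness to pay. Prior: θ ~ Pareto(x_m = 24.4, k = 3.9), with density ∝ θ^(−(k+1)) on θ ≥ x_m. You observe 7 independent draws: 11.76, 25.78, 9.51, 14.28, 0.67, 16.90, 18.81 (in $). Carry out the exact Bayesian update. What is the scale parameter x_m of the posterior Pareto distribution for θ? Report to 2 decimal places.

25.78

A Pareto(scale x_m, shape k) prior on the upper bound θ of Uniform(0, θ) is conjugate: posterior is Pareto(max(x_m, max xᵢ), k + n).
Sample maximum = 25.78; prior scale x_m = 24.4 → posterior scale = max = 25.78.
Posterior shape = 3.9 + 7 = 10.9.
Posterior scale x_m = 25.78.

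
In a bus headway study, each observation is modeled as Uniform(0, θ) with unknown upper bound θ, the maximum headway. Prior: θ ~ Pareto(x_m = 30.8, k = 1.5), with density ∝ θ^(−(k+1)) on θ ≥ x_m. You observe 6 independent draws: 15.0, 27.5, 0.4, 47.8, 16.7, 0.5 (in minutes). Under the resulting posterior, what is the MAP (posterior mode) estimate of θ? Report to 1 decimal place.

47.8

A Pareto(scale x_m, shape k) prior on the upper bound θ of Uniform(0, θ) is conjugate: posterior is Pareto(max(x_m, max xᵢ), k + n).
Sample maximum = 47.8; prior scale x_m = 30.8 → posterior scale = max = 47.8.
Posterior shape = 1.5 + 6 = 7.5.
The Pareto density is decreasing on [x_m, ∞), so the mode is x_m = 47.8.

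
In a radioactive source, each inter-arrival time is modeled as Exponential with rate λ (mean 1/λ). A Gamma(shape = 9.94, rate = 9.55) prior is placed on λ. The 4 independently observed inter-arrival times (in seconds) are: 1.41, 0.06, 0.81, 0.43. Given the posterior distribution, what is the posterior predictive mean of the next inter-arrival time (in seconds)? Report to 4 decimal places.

0.9474

With a Gamma(shape α, rate β) prior on the exponential rate λ, the posterior after n observations with total T = Σxᵢ is Gamma(α+n, β+T).
Sum of observations T = 2.71 seconds; n = 4.
Posterior: Gamma(9.94+4, 9.55+2.71) = Gamma(13.94, 12.26).
The predictive distribution for the next observation is Lomax; its mean is β/(α−1) = 12.26/12.94 = 0.9474.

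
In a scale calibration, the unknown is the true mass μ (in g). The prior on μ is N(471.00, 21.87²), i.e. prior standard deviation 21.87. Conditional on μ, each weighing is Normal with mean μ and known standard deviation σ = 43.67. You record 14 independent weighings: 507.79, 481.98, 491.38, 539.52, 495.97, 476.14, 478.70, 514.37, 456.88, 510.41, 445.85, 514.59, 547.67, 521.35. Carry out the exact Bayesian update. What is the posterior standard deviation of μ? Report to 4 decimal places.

10.2968

For Normal data with known variance σ², a Normal(μ₀, σ₀²) prior on μ is conjugate. Posterior precision = 1/σ₀² + n/σ²; posterior mean is the precision-weighted average of μ₀ and x̄.
σ₀² = 21.87² = 478.2969, σ² = 43.67² = 1907.0689; σ² + n·σ₀² = 1907.0689 + 14·478.2969 = 8603.2255.
Posterior precision = 1/σ₀² + n/σ² = 1/478.2969 + 14/1907.0689 = (σ² + n·σ₀²)/(σ₀²σ²) = 8603.2255/(478.2969·1907.0689); posterior variance σₙ² = σ₀²σ²/(σ² + n·σ₀²) = 478.2969·1907.0689/8603.2255 = 106.023624.
Posterior SD = √σₙ² = √(478.2969·1907.0689/8603.2255) = 10.2968.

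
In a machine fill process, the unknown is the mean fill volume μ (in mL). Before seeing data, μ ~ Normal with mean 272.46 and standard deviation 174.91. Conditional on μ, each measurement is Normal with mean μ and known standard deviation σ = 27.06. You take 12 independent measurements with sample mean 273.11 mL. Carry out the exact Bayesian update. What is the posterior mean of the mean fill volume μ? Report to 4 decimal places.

For Normal data with known variance σ², a Normal(μ₀, σ₀²) prior on μ is conjugate. Posterior precision = 1/σ₀² + n/σ²; posterior mean is the precision-weighted average of μ₀ and x̄.
n·x̄ = 12·273.11 = 3277.32.
σ₀² = 174.91² = 30593.5081, σ² = 27.06² = 732.2436; σ² + n·σ₀² = 732.2436 + 12·30593.5081 = 367854.3408.
Posterior mean = (μ₀/σ₀² + n·x̄/σ²)/(1/σ₀² + n/σ²) = (σ²·μ₀ + σ₀²·n·x̄)/(σ² + n·σ₀²) = (732.2436·272.46 + 30593.5081·3277.32)/367854.3408 = 100464223.057548/367854.3408 = 273.1087.

273.1087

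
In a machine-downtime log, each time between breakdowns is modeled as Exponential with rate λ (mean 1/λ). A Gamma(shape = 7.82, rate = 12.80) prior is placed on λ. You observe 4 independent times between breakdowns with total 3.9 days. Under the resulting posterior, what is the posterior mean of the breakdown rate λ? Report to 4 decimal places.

With a Gamma(shape α, rate β) prior on the exponential rate λ, the posterior after n observations with total T = Σxᵢ is Gamma(α+n, β+T).
Posterior: Gamma(7.82+4, 12.80+3.9) = Gamma(11.82, 16.70).
Posterior mean of λ = α/β = 11.82/16.70 = 0.7078.

0.7078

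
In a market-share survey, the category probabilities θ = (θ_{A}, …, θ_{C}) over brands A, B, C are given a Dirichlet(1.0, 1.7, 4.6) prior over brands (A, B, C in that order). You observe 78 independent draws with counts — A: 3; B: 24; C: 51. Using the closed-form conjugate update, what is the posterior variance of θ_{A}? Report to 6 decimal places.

The Dirichlet prior is conjugate to the Multinomial likelihood: each posterior αⱼ = prior αⱼ + observed count nⱼ.
Posterior concentration: (4.0, 25.7, 55.6), total = 85.3.
Var[θ_j] = α_j(Σα−α_j)/((Σα)²(Σα+1)) = 4.0·81.3/(85.3²·86.3) = 0.000518.

0.000518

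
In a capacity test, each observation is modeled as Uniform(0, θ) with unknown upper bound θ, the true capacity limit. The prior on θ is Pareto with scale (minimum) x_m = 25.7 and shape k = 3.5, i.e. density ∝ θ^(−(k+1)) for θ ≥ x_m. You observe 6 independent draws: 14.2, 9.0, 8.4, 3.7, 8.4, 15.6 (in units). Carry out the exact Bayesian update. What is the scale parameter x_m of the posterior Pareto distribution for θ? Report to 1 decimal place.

A Pareto(scale x_m, shape k) prior on the upper bound θ of Uniform(0, θ) is conjugate: posterior is Pareto(max(x_m, max xᵢ), k + n).
Sample maximum = 15.6; prior scale x_m = 25.7 → posterior scale = max = 25.7.
Posterior shape = 3.5 + 6 = 9.5.
Posterior scale x_m = 25.7.

25.7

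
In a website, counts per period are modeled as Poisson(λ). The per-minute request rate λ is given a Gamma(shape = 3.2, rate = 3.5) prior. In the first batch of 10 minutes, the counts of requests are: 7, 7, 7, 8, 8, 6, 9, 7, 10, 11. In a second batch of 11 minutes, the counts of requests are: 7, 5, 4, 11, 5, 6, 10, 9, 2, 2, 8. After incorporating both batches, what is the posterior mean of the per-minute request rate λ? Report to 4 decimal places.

With a Gamma(shape α, rate β) prior, the Poisson likelihood is conjugate: the posterior is Gamma(α + ΣXᵢ, β + n).
Batch 1: sum of counts S = 80 over n = 10 minutes.
After batch 1: Gamma(α+S, β+n) = Gamma(3.2+80, 3.5+10) = Gamma(83.2, 13.5).
Batch 2: sum of counts S = 69 over n = 11 minutes.
After batch 2: Gamma(α+S, β+n) = Gamma(83.2+69, 13.5+11) = Gamma(152.2, 24.5).
Posterior mean = α/β = 152.2/24.5 = 6.2122.

6.2122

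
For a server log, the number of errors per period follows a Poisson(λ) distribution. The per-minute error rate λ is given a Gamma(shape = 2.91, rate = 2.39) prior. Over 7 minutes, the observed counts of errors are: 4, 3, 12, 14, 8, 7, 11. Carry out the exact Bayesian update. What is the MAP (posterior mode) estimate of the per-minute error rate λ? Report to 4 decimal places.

With a Gamma(shape α, rate β) prior, the Poisson likelihood is conjugate: the posterior is Gamma(α + ΣXᵢ, β + n).
Sum of counts S = 59 over n = 7 minutes.
Posterior: Gamma(α+S, β+n) = Gamma(2.91+59, 2.39+7) = Gamma(61.91, 9.39).
Mode of Gamma(α,β) for α≥1 is (α−1)/β = 60.91/9.39 = 6.4867.

6.4867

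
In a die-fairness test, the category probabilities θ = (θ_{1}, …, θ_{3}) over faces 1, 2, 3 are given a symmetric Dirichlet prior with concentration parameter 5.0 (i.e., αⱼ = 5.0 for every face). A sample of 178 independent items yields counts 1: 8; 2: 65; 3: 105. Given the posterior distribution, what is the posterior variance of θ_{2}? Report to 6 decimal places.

0.001191

The Dirichlet prior is conjugate to the Multinomial likelihood: each posterior αⱼ = prior αⱼ + observed count nⱼ.
Posterior concentration: (13.0, 70.0, 110.0), total = 193.0.
Var[θ_j] = α_j(Σα−α_j)/((Σα)²(Σα+1)) = 70.0·123.0/(193.0²·194.0) = 0.001191.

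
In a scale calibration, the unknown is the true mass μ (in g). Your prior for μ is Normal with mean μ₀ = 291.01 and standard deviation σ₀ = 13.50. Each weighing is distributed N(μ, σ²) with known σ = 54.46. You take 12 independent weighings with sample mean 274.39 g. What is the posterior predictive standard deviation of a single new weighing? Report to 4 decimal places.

55.4147

For Normal data with known variance σ², a Normal(μ₀, σ₀²) prior on μ is conjugate. Posterior precision = 1/σ₀² + n/σ²; posterior mean is the precision-weighted average of μ₀ and x̄.
σ₀² = 13.50² = 182.25, σ² = 54.46² = 2965.8916; σ² + n·σ₀² = 2965.8916 + 12·182.25 = 5152.8916.
Posterior precision = 1/σ₀² + n/σ² = 1/182.25 + 12/2965.8916 = (σ² + n·σ₀²)/(σ₀²σ²) = 5152.8916/(182.25·2965.8916); posterior variance σₙ² = σ₀²σ²/(σ² + n·σ₀²) = 182.25·2965.8916/5152.8916 = 104.899110.
Predictive variance for one new observation = σₙ² + σ² = 182.25·2965.8916/5152.8916 + 2965.8916 = σ²·(σ₀² + 5152.8916)/5152.8916 = 2965.8916·5335.1416/5152.8916 = 3070.790710; SD = √(2965.8916·5335.1416/5152.8916) = 55.4147.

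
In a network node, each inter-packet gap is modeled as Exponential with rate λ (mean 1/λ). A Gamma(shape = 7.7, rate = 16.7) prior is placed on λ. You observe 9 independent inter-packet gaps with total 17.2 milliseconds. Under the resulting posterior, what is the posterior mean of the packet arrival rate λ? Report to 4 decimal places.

With a Gamma(shape α, rate β) prior on the exponential rate λ, the posterior after n observations with total T = Σxᵢ is Gamma(α+n, β+T).
Posterior: Gamma(7.7+9, 16.7+17.2) = Gamma(16.7, 33.9).
Posterior mean of λ = α/β = 16.7/33.9 = 0.4926.

0.4926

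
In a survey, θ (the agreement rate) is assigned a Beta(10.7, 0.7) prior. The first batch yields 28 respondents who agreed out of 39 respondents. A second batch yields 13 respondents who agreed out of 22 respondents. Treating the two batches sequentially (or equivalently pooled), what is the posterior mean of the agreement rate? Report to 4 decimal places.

0.7141

The Beta prior is conjugate to a Binomial/Bernoulli likelihood; the update adds successes to α and failures to β.
After batch 1: Beta(10.7+28, 0.7+11) = Beta(38.7, 11.7).
After batch 2: Beta(38.7+13, 11.7+9) = Beta(51.7, 20.7).
Posterior mean = α/(α+β) = 51.7/72.4 = 0.7141.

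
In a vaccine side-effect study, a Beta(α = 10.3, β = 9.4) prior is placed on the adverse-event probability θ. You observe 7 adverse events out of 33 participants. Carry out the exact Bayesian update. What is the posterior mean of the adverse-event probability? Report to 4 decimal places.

The Beta prior is conjugate to a Binomial/Bernoulli likelihood; the update adds successes to α and failures to β.
Posterior: Beta(α+k, β+n−k) = Beta(10.3+7, 9.4+26) = Beta(17.3, 35.4).
Posterior mean = α/(α+β) = 17.3/52.7 = 0.3283.

0.3283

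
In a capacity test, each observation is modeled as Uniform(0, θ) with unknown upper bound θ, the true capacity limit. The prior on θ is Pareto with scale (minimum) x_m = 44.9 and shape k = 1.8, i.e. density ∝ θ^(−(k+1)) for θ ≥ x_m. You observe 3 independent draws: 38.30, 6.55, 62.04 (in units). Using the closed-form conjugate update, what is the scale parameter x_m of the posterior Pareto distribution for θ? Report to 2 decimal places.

A Pareto(scale x_m, shape k) prior on the upper bound θ of Uniform(0, θ) is conjugate: posterior is Pareto(max(x_m, max xᵢ), k + n).
Sample maximum = 62.04; prior scale x_m = 44.9 → posterior scale = max = 62.04.
Posterior shape = 1.8 + 3 = 4.8.
Posterior scale x_m = 62.04.

62.04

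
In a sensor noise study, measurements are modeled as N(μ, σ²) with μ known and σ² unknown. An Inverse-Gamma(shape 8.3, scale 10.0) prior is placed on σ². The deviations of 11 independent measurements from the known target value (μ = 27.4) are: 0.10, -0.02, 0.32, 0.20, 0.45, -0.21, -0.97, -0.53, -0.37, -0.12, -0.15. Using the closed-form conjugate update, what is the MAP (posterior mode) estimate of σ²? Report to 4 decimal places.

0.7363

With known mean μ and an Inverse-Gamma(α, β) prior on σ², the Normal likelihood is conjugate: posterior is Inv-Gamma(α + n/2, β + Σ(xᵢ−μ)²/2).
Σ(xᵢ−μ)² = (0.10)² + (-0.02)² + (0.32)² + (0.20)² + (0.45)² + (-0.21)² + (-0.97)² + (-0.53)² + (-0.37)² + (-0.12)² + (-0.15)² = 1.7950.
Posterior: Inv-Gamma(8.3 + 11/2, 10.0 + 1.7950/2) = Inv-Gamma(13.80, 10.89750).
Mode = β/(α+1) = 10.89750/14.80 = 0.7363.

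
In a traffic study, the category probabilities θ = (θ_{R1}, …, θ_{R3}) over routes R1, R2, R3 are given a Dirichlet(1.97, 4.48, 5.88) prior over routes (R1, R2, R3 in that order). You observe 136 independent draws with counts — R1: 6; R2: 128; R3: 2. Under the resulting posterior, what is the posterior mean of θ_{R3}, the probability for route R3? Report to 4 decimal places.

The Dirichlet prior is conjugate to the Multinomial likelihood: each posterior αⱼ = prior αⱼ + observed count nⱼ.
Posterior concentration: (7.97, 132.48, 7.88), total = 148.33.
E[θ_{R3}|data] = α_{R3}/Σα = 7.88/148.33 = 0.0531.

0.0531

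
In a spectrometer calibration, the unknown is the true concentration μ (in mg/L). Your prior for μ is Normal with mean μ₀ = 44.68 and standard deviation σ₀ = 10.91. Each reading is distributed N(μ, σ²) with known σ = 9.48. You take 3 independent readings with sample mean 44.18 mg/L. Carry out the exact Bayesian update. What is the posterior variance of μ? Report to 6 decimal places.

For Normal data with known variance σ², a Normal(μ₀, σ₀²) prior on μ is conjugate. Posterior precision = 1/σ₀² + n/σ²; posterior mean is the precision-weighted average of μ₀ and x̄.
σ₀² = 10.91² = 119.0281, σ² = 9.48² = 89.8704; σ² + n·σ₀² = 89.8704 + 3·119.0281 = 446.9547.
Posterior precision = 1/σ₀² + n/σ² = 1/119.0281 + 3/89.8704 = (σ² + n·σ₀²)/(σ₀²σ²) = 446.9547/(119.0281·89.8704); posterior variance σₙ² = σ₀²σ²/(σ² + n·σ₀²) = 119.0281·89.8704/446.9547 = 23.933305.

23.933305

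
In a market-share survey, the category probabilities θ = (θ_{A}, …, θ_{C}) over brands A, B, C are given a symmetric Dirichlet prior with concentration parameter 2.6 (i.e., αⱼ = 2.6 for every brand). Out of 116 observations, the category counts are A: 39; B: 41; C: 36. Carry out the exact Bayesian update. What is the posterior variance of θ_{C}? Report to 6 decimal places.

The Dirichlet prior is conjugate to the Multinomial likelihood: each posterior αⱼ = prior αⱼ + observed count nⱼ.
Posterior concentration: (41.6, 43.6, 38.6), total = 123.8.
Var[θ_j] = α_j(Σα−α_j)/((Σα)²(Σα+1)) = 38.6·85.2/(123.8²·124.8) = 0.001719.

0.001719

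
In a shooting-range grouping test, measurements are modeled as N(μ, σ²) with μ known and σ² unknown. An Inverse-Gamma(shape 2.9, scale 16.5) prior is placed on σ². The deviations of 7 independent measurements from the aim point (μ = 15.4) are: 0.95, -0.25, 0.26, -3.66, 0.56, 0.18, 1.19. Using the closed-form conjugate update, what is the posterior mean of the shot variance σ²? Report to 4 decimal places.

4.5547

With known mean μ and an Inverse-Gamma(α, β) prior on σ², the Normal likelihood is conjugate: posterior is Inv-Gamma(α + n/2, β + Σ(xᵢ−μ)²/2).
Σ(xᵢ−μ)² = (0.95)² + (-0.25)² + (0.26)² + (-3.66)² + (0.56)² + (0.18)² + (1.19)² = 16.1903.
Posterior: Inv-Gamma(2.9 + 7/2, 16.5 + 16.1903/2) = Inv-Gamma(6.40, 24.59515).
E[σ²|data] = β/(α−1) = 24.59515/5.40 = 4.5547.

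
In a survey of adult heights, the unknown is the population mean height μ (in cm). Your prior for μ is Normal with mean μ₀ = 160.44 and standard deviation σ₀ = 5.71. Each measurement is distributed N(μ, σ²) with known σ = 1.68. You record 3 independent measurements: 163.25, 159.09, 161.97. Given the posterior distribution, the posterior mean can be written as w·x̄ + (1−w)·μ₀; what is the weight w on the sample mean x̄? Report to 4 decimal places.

For Normal data with known variance σ², a Normal(μ₀, σ₀²) prior on μ is conjugate. Posterior precision = 1/σ₀² + n/σ²; posterior mean is the precision-weighted average of μ₀ and x̄.
σ₀² = 5.71² = 32.6041, σ² = 1.68² = 2.8224. Prior precision 1/σ₀² = 1/32.6041; data precision n/σ² = 3/2.8224.
w = (n/σ²)/(1/σ₀² + n/σ²) = n·σ₀²/(σ² + n·σ₀²) = 3·32.6041/(2.8224 + 3·32.6041) = 97.8123/100.6347 = 0.9720.

0.9720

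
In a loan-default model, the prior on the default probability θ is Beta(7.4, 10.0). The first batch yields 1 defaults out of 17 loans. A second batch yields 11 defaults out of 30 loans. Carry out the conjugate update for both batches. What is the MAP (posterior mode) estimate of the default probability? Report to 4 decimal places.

0.2949

The Beta prior is conjugate to a Binomial/Bernoulli likelihood; the update adds successes to α and failures to β.
After batch 1: Beta(7.4+1, 10.0+16) = Beta(8.4, 26.0).
After batch 2: Beta(8.4+11, 26.0+19) = Beta(19.4, 45.0).
Mode of Beta(a,b) for a,b>1 is (a−1)/(a+b−2) = 18.4/62.4 = 0.2949.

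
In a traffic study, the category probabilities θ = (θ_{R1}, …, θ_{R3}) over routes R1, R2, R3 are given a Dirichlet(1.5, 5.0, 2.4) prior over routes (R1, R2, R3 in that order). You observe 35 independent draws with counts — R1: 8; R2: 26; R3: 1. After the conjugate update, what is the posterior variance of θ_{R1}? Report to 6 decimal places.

0.003777

The Dirichlet prior is conjugate to the Multinomial likelihood: each posterior αⱼ = prior αⱼ + observed count nⱼ.
Posterior concentration: (9.5, 31.0, 3.4), total = 43.9.
Var[θ_j] = α_j(Σα−α_j)/((Σα)²(Σα+1)) = 9.5·34.4/(43.9²·44.9) = 0.003777.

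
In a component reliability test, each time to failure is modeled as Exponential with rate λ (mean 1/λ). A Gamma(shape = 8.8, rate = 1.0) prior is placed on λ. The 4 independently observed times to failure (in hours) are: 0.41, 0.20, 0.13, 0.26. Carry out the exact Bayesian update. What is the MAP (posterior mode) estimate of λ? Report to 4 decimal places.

5.9000

With a Gamma(shape α, rate β) prior on the exponential rate λ, the posterior after n observations with total T = Σxᵢ is Gamma(α+n, β+T).
Sum of observations T = 1.00 hours; n = 4.
Posterior: Gamma(8.8+4, 1.0+1.00) = Gamma(12.8, 2.00).
Mode = (α−1)/β = 5.9000.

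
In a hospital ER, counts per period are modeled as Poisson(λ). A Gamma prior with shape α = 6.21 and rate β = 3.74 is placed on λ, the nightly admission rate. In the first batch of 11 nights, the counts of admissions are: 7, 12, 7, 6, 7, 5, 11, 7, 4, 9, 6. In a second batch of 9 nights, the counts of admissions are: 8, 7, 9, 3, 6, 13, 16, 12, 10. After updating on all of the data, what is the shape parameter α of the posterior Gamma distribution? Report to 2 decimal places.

With a Gamma(shape α, rate β) prior, the Poisson likelihood is conjugate: the posterior is Gamma(α + ΣXᵢ, β + n).
Batch 1: sum of counts S = 81 over n = 11 nights.
After batch 1: Gamma(α+S, β+n) = Gamma(6.21+81, 3.74+11) = Gamma(87.21, 14.74).
Batch 2: sum of counts S = 84 over n = 9 nights.
After batch 2: Gamma(α+S, β+n) = Gamma(87.21+84, 14.74+9) = Gamma(171.21, 23.74).
Posterior α = 171.21.

171.21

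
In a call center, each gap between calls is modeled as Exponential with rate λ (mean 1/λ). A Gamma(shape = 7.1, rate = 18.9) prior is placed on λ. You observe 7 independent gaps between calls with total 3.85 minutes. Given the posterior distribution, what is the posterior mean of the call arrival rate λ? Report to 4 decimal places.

0.6198

With a Gamma(shape α, rate β) prior on the exponential rate λ, the posterior after n observations with total T = Σxᵢ is Gamma(α+n, β+T).
Posterior: Gamma(7.1+7, 18.9+3.85) = Gamma(14.1, 22.75).
Posterior mean of λ = α/β = 14.1/22.75 = 0.6198.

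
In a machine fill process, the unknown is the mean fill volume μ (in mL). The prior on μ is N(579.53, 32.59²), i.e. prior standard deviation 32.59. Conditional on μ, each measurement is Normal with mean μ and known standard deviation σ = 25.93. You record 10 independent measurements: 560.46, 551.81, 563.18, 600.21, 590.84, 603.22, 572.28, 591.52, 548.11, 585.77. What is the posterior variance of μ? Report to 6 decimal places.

For Normal data with known variance σ², a Normal(μ₀, σ₀²) prior on μ is conjugate. Posterior precision = 1/σ₀² + n/σ²; posterior mean is the precision-weighted average of μ₀ and x̄.
σ₀² = 32.59² = 1062.1081, σ² = 25.93² = 672.3649; σ² + n·σ₀² = 672.3649 + 10·1062.1081 = 11293.4459.
Posterior precision = 1/σ₀² + n/σ² = 1/1062.1081 + 10/672.3649 = (σ² + n·σ₀²)/(σ₀²σ²) = 11293.4459/(1062.1081·672.3649); posterior variance σₙ² = σ₀²σ²/(σ² + n·σ₀²) = 1062.1081·672.3649/11293.4459 = 63.233508.

63.233508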